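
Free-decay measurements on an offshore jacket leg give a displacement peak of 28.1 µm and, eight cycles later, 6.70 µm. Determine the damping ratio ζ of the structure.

0.0285

Logarithmic decrement δ = (1/n)·ln(x₀/x_n) = (1/8)·ln(28.1/6.70) = (1/8)·ln(4.194) = 0.1792.
ζ = δ/√(4π² + δ²) = 0.1792/√(39.48 + 0.0321) = 0.1792/6.286 = 0.02851.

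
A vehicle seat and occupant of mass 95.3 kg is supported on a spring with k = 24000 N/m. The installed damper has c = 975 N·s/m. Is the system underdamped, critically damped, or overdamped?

underdamped

c_c = 2√(k·m) = 3025 N·s/m; ζ = c/c_c = 975/3025 = 0.322.
Since ζ < 1 the system is underdamped.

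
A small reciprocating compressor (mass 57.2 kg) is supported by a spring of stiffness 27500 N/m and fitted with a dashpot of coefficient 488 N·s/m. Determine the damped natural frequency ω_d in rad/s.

21.5 rad/s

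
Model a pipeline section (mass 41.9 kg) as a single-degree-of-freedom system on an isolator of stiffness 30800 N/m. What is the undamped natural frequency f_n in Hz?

4.32 Hz

ω_n = √(k/m) = √(30800/41.9) = √735.1 = 27.11 rad/s.
f_n = ω_n/(2π) = 27.11/6.283 = 4.315 Hz.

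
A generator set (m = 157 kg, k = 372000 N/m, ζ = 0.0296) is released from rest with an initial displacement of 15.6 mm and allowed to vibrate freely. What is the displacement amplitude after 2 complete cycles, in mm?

10.8 mm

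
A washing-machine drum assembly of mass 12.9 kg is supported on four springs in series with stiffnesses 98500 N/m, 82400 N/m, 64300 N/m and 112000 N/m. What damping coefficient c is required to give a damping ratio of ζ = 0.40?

Series springs: 1/k_eq = 1/98500 + 1/82400 + 1/64300 + 1/112000 = 4.677×10^-5, so k_eq = 21380 N/m.
c_c = 2√(k_eq·m) = 2√(21380 × 12.9) = 1050 N·s/m.
c = ζ·c_c = 0.40 × 1050 = 420.2 N·s/m.

420 N·s/m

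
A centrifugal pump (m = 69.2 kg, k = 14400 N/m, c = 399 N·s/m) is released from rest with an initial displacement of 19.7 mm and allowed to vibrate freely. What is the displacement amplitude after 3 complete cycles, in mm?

0.421 mm

ζ = c/(2√(km)) = 399/(2√(14400 × 69.2)) = 399/1996 = 0.1999.
Logarithmic decrement δ = 2πζ/√(1 − ζ²) = 2π × 0.1999/√(1 − 0.0399) = 1.282.
After n cycles, x_n/x₀ = e^(−nδ), so x_3 = 19.7 × e^(−3 × 1.282) = 19.7 × 0.02139 = 0.4214 mm.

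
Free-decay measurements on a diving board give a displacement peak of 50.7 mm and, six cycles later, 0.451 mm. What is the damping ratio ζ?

0.124

Logarithmic decrement δ = (1/n)·ln(x₀/x_n) = (1/6)·ln(50.7/0.451) = (1/6)·ln(112.4) = 0.7870.
ζ = δ/√(4π² + δ²) = 0.7870/√(39.48 + 0.619) = 0.7870/6.332 = 0.1243.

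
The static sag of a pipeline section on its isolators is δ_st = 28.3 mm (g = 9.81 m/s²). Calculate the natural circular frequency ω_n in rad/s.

18.6 rad/s

ω_n = √(g/δ_st) = √(9.81/0.0283) = √346.6 = 18.62 rad/s.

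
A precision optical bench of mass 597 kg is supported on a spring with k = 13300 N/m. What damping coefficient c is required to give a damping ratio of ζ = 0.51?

c_c = 2√(k·m) = 2√(13300 × 597) = 5636 N·s/m.
c = ζ·c_c = 0.51 × 5636 = 2874 N·s/m.

2870 N·s/m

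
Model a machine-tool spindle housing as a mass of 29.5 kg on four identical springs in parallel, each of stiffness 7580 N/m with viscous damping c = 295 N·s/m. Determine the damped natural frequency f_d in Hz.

Parallel springs add: k_eq = 4 × 7580 = 30320 N/m.
ω_n = √(k_eq/m) = √(30320/29.5) = 32.06 rad/s.
Critical damping c_c = 2√(k_eq·m) = 2√(30320 × 29.5) = 1891 N·s/m, so ζ = c/c_c = 295/1891 = 0.1560.
ω_d = ω_n√(1 − ζ²) = 32.06 × √(1 − 0.0243) = 31.67 rad/s.
f_d = ω_d/(2π) = 5.040 Hz.

5.04 Hz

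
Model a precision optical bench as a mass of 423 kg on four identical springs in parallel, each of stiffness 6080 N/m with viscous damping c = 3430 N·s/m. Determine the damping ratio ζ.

Parallel springs add: k_eq = 4 × 6080 = 24320 N/m.
ω_n = √(k_eq/m) = √(24320/423) = 7.582 rad/s.
Critical damping c_c = 2√(k_eq·m) = 2√(24320 × 423) = 6415 N·s/m, so ζ = c/c_c = 3430/6415 = 0.5347.

0.535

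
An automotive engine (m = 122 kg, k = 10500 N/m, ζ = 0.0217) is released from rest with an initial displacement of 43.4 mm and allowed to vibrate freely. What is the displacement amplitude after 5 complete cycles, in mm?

21.9 mm

Logarithmic decrement δ = 2πζ/√(1 − ζ²) = 2π × 0.02170/√(1 − 0.000471) = 0.1364.
After n cycles, x_n/x₀ = e^(−nδ), so x_5 = 43.4 × e^(−5 × 0.1364) = 43.4 × 0.5057 = 21.95 mm.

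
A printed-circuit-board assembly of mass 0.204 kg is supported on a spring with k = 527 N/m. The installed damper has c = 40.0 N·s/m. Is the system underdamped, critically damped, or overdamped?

c_c = 2√(k·m) = 20.74 N·s/m; ζ = c/c_c = 40.0/20.74 = 1.93.
Since ζ > 1 the system is overdamped.

overdamped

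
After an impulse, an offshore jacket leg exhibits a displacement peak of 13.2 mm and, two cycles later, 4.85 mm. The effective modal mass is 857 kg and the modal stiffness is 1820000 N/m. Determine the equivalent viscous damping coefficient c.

Logarithmic decrement δ = (1/n)·ln(x₀/x_n) = (1/2)·ln(13.2/4.85) = (1/2)·ln(2.722) = 0.5006.
ζ = δ/√(4π² + δ²) = 0.5006/√(39.48 + 0.251) = 0.5006/6.303 = 0.07942.
c = ζ · 2√(km) = 0.07942 × 2√(1820000 × 857) = 0.07942 × 78990 = 6273 N·s/m.

6270 N·s/m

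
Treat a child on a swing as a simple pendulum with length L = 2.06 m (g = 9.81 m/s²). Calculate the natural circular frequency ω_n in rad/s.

For a simple pendulum ω_n = √(g/L) = √(9.81/2.06) = √4.762 = 2.182 rad/s.

2.18 rad/s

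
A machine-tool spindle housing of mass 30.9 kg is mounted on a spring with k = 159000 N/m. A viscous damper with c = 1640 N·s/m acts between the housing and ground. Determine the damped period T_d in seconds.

ω_n = √(k/m) = √(159000/30.9) = 71.73 rad/s.
Critical damping c_c = 2√(k·m) = 2√(159000 × 30.9) = 4433 N·s/m, so ζ = c/c_c = 1640/4433 = 0.3699.
ω_d = ω_n√(1 − ζ²) = 71.73 × √(1 − 0.137) = 66.64 rad/s.
T_d = 2π/ω_d = 0.09428 s.

0.0943 s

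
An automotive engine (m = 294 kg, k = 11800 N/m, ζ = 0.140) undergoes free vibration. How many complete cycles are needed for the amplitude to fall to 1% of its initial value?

Logarithmic decrement δ = 2πζ/√(1 − ζ²) = 2π × 0.1400/√(1 − 0.0196) = 0.8884.
x_n/x₀ = e^(−nδ) ≤ 0.01; take ln: n ≥ ln(1/0.01)/δ = 4.605/0.8884 = 5.184.
So 6 complete cycles are required.

6 cycles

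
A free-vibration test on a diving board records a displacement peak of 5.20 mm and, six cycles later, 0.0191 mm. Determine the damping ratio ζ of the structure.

Logarithmic decrement δ = (1/n)·ln(x₀/x_n) = (1/6)·ln(5.20/0.0191) = (1/6)·ln(272.3) = 0.9345.
ζ = δ/√(4π² + δ²) = 0.9345/√(39.48 + 0.873) = 0.9345/6.352 = 0.1471.

0.147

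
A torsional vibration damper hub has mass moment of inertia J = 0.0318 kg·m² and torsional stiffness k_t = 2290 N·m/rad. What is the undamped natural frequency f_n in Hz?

42.7 Hz

ω_n = √(k_t/J) = √(2290/0.0318) = √72010 = 268.4 rad/s.
f_n = ω_n/(2π) = 268.4/6.283 = 42.71 Hz.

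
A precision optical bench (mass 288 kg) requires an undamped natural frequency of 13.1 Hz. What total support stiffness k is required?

ω_n = 2πf_n = 2π × 13.1 = 82.31 rad/s.
k = m·ω_n² = 288 × 82.31² = 288 × 6775 = 1951000 N/m.

1950000 N/m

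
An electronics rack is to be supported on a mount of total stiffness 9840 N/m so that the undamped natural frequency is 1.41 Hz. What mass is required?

125 kg

ω_n = 2πf_n = 2π × 1.41 = 8.859 rad/s.
m = k/ω_n² = 9840/8.859² = 9840/78.49 = 125.4 kg.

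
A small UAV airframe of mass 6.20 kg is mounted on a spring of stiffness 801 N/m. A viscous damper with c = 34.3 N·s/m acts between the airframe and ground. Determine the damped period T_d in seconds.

0.570 s

ω_n = √(k/m) = √(801.0/6.20) = 11.37 rad/s.
Critical damping c_c = 2√(k·m) = 2√(801.0 × 6.20) = 140.9 N·s/m, so ζ = c/c_c = 34.3/140.9 = 0.2434.
ω_d = ω_n√(1 − ζ²) = 11.37 × √(1 − 0.0592) = 11.02 rad/s.
T_d = 2π/ω_d = 0.5699 s.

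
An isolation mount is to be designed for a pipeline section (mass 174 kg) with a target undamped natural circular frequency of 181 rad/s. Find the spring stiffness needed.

5700000 N/m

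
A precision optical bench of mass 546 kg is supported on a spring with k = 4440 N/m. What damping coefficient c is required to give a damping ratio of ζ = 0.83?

2580 N·s/m

c_c = 2√(k·m) = 2√(4440 × 546) = 3114 N·s/m.
c = ζ·c_c = 0.83 × 3114 = 2585 N·s/m.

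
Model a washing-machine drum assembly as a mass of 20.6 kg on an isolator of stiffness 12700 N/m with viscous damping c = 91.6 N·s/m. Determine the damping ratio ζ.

0.0895

ω_n = √(k/m) = √(12700/20.6) = 24.83 rad/s.
Critical damping c_c = 2√(k·m) = 2√(12700 × 20.6) = 1023 N·s/m, so ζ = c/c_c = 91.6/1023 = 0.08954.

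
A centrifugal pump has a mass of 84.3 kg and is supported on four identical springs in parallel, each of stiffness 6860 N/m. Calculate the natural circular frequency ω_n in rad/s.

18.0 rad/s

Parallel springs add: k_eq = 4 × 6860 = 27440 N/m.
ω_n = √(k_eq/m) = √(27440/84.3) = √325.5 = 18.04 rad/s.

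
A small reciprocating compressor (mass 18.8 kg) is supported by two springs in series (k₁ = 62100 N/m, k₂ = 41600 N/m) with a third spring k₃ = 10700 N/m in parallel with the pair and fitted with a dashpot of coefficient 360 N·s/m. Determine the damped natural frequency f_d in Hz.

6.76 Hz

Series pair: k_s = k₁k₂/(k₁+k₂) = (62100)(41600)/(62100 + 41600) = 24910 N/m. In parallel with k₃: k_eq = 24910 + 10700 = 35610 N/m.
ω_n = √(k_eq/m) = √(35610/18.8) = 43.52 rad/s.
Critical damping c_c = 2√(k_eq·m) = 2√(35610 × 18.8) = 1636 N·s/m, so ζ = c/c_c = 360/1636 = 0.2200.
ω_d = ω_n√(1 − ζ²) = 43.52 × √(1 − 0.0484) = 42.46 rad/s.
f_d = ω_d/(2π) = 6.757 Hz.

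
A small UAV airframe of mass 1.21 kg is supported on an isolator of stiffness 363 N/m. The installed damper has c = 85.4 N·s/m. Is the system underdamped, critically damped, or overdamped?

c_c = 2√(k·m) = 41.92 N·s/m; ζ = c/c_c = 85.4/41.92 = 2.04.
Since ζ > 1 the system is overdamped.

overdamped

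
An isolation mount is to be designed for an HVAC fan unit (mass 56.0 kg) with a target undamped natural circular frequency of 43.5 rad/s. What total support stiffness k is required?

106000 N/m

k = m·ω_n² = 56.0 × 43.50² = 56.0 × 1892 = 106000 N/m.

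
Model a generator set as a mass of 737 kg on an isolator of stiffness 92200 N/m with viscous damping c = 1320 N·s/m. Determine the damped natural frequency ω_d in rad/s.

ω_n = √(k/m) = √(92200/737) = 11.18 rad/s.
Critical damping c_c = 2√(k·m) = 2√(92200 × 737) = 16490 N·s/m, so ζ = c/c_c = 1320/16490 = 0.08007.
ω_d = ω_n√(1 − ζ²) = 11.18 × √(1 − 0.00641) = 11.15 rad/s.

11.1 rad/s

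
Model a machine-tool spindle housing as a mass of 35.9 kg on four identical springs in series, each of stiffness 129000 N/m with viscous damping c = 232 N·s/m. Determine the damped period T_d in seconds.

Series springs: 1/k_eq = 4/129000, so k_eq = 129000/4 = 32250 N/m.
ω_n = √(k_eq/m) = √(32250/35.9) = 29.97 rad/s.
Critical damping c_c = 2√(k_eq·m) = 2√(32250 × 35.9) = 2152 N·s/m, so ζ = c/c_c = 232/2152 = 0.1078.
ω_d = ω_n√(1 − ζ²) = 29.97 × √(1 − 0.0116) = 29.80 rad/s.
T_d = 2π/ω_d = 0.2109 s.

0.211 s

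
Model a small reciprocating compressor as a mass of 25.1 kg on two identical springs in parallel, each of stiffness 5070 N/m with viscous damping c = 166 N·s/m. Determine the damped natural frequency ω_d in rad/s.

19.8 rad/s

Parallel springs add: k_eq = 2 × 5070 = 10140 N/m.
ω_n = √(k_eq/m) = √(10140/25.1) = 20.10 rad/s.
Critical damping c_c = 2√(k_eq·m) = 2√(10140 × 25.1) = 1009 N·s/m, so ζ = c/c_c = 166/1009 = 0.1645.
ω_d = ω_n√(1 − ζ²) = 20.10 × √(1 − 0.0271) = 19.83 rad/s.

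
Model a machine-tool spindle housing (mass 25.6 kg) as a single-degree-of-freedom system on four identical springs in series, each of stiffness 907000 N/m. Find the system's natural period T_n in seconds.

0.0668 s

Series springs: 1/k_eq = 4/907000, so k_eq = 907000/4 = 226800 N/m.
ω_n = √(k_eq/m) = √(226800/25.6) = √8857 = 94.11 rad/s.
T_n = 2π/ω_n = 6.283/94.11 = 0.06676 s.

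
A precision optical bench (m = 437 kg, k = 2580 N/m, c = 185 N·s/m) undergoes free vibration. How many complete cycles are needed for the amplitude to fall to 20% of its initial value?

3 cycles

ζ = c/(2√(km)) = 185/(2√(2580 × 437)) = 185/2124 = 0.08711.
Logarithmic decrement δ = 2πζ/√(1 − ζ²) = 2π × 0.08711/√(1 − 0.00759) = 0.5494.
x_n/x₀ = e^(−nδ) ≤ 0.2; take ln: n ≥ ln(1/0.2)/δ = 1.609/0.5494 = 2.929.
So 3 complete cycles are required.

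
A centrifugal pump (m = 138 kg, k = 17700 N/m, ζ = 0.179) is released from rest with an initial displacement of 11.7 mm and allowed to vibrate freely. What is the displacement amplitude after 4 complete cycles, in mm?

Logarithmic decrement δ = 2πζ/√(1 − ζ²) = 2π × 0.1790/√(1 − 0.0320) = 1.143.
After n cycles, x_n/x₀ = e^(−nδ), so x_4 = 11.7 × e^(−4 × 1.143) = 11.7 × 0.01033 = 0.1209 mm.

0.121 mm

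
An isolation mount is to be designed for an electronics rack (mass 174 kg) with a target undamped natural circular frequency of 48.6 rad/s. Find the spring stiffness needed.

k = m·ω_n² = 174 × 48.60² = 174 × 2362 = 411000 N/m.

411000 N/m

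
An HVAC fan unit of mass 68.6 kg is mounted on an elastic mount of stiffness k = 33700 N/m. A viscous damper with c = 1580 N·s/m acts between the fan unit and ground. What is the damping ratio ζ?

ω_n = √(k/m) = √(33700/68.6) = 22.16 rad/s.
Critical damping c_c = 2√(k·m) = 2√(33700 × 68.6) = 3041 N·s/m, so ζ = c/c_c = 1580/3041 = 0.5196.

0.520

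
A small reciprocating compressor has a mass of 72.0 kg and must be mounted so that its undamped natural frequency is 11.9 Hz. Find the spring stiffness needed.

ω_n = 2πf_n = 2π × 11.9 = 74.77 rad/s.
k = m·ω_n² = 72.0 × 74.77² = 72.0 × 5591 = 402500 N/m.

403000 N/m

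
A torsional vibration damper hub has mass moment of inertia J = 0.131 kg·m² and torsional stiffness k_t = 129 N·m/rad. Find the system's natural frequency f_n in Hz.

ω_n = √(k_t/J) = √(129/0.131) = √984.7 = 31.38 rad/s.
f_n = ω_n/(2π) = 31.38/6.283 = 4.994 Hz.

4.99 Hz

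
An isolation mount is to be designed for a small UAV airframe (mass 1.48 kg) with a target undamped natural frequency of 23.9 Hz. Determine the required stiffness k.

ω_n = 2πf_n = 2π × 23.9 = 150.2 rad/s.
k = m·ω_n² = 1.48 × 150.2² = 1.48 × 22550 = 33370 N/m.

33400 N/m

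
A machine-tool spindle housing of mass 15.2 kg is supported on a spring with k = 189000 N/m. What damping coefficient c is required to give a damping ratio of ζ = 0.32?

c_c = 2√(k·m) = 2√(189000 × 15.2) = 3390 N·s/m.
c = ζ·c_c = 0.32 × 3390 = 1085 N·s/m.

1080 N·s/m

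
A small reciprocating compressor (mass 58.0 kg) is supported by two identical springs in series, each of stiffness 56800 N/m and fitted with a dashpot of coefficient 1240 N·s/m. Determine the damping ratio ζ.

Series springs: 1/k_eq = 2/56800, so k_eq = 56800/2 = 28400 N/m.
ω_n = √(k_eq/m) = √(28400/58.0) = 22.13 rad/s.
Critical damping c_c = 2√(k_eq·m) = 2√(28400 × 58.0) = 2567 N·s/m, so ζ = c/c_c = 1240/2567 = 0.4831.

0.483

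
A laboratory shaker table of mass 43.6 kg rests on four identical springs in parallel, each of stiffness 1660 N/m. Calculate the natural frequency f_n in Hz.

Parallel springs add: k_eq = 4 × 1660 = 6640 N/m.
ω_n = √(k_eq/m) = √(6640/43.6) = √152.3 = 12.34 rad/s.
f_n = ω_n/(2π) = 12.34/6.283 = 1.964 Hz.

1.96 Hz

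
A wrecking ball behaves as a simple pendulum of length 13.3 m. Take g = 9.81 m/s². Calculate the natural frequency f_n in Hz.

0.137 Hz

For a simple pendulum ω_n = √(g/L) = √(9.81/13.3) = √0.7376 = 0.8588 rad/s.
f_n = ω_n/(2π) = 0.8588/6.283 = 0.1367 Hz.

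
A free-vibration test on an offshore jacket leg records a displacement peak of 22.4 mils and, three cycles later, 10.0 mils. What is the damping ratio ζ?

Logarithmic decrement δ = (1/n)·ln(x₀/x_n) = (1/3)·ln(22.4/10.0) = (1/3)·ln(2.240) = 0.2688.
ζ = δ/√(4π² + δ²) = 0.2688/√(39.48 + 0.0723) = 0.2688/6.289 = 0.04275.

0.0427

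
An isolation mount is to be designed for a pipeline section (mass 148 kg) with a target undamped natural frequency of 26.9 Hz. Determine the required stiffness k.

4230000 N/m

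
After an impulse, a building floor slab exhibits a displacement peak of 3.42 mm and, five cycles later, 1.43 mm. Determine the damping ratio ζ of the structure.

0.0277

Logarithmic decrement δ = (1/n)·ln(x₀/x_n) = (1/5)·ln(3.42/1.43) = (1/5)·ln(2.392) = 0.1744.
ζ = δ/√(4π² + δ²) = 0.1744/√(39.48 + 0.0304) = 0.1744/6.286 = 0.02774.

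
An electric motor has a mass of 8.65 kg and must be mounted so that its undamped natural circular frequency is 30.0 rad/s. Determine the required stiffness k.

7780 N/m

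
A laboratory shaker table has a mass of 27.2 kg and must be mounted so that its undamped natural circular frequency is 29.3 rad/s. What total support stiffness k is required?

k = m·ω_n² = 27.2 × 29.30² = 27.2 × 858.5 = 23350 N/m.

23400 N/m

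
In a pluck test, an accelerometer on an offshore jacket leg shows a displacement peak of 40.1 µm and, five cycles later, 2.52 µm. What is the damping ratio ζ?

0.0877

Logarithmic decrement δ = (1/n)·ln(x₀/x_n) = (1/5)·ln(40.1/2.52) = (1/5)·ln(15.91) = 0.5534.
ζ = δ/√(4π² + δ²) = 0.5534/√(39.48 + 0.306) = 0.5534/6.308 = 0.08774.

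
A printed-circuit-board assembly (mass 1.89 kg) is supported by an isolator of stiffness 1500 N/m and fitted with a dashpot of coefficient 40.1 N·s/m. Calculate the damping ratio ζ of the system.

0.377

ω_n = √(k/m) = √(1500/1.89) = 28.17 rad/s.
Critical damping c_c = 2√(k·m) = 2√(1500 × 1.89) = 106.5 N·s/m, so ζ = c/c_c = 40.1/106.5 = 0.3766.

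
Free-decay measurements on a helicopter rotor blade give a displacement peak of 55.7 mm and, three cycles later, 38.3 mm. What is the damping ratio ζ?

Logarithmic decrement δ = (1/n)·ln(x₀/x_n) = (1/3)·ln(55.7/38.3) = (1/3)·ln(1.454) = 0.1248.
ζ = δ/√(4π² + δ²) = 0.1248/√(39.48 + 0.0156) = 0.1248/6.284 = 0.01987.

0.0199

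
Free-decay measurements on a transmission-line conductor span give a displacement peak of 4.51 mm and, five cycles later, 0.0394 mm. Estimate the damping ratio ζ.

Logarithmic decrement δ = (1/n)·ln(x₀/x_n) = (1/5)·ln(4.51/0.0394) = (1/5)·ln(114.5) = 0.9481.
ζ = δ/√(4π² + δ²) = 0.9481/√(39.48 + 0.899) = 0.9481/6.354 = 0.1492.

0.149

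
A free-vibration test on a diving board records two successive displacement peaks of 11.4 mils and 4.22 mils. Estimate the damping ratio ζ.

Logarithmic decrement δ = (1/n)·ln(x₀/x_n) = (1/1)·ln(11.4/4.22) = (1/1)·ln(2.701) = 0.9938.
ζ = δ/√(4π² + δ²) = 0.9938/√(39.48 + 0.988) = 0.9938/6.361 = 0.1562.

0.156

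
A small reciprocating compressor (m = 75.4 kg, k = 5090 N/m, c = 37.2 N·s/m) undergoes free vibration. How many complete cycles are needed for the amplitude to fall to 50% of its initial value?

ζ = c/(2√(km)) = 37.2/(2√(5090 × 75.4)) = 37.2/1239 = 0.03002.
Logarithmic decrement δ = 2πζ/√(1 − ζ²) = 2π × 0.03002/√(1 − 0.000901) = 0.1887.
x_n/x₀ = e^(−nδ) ≤ 0.5; take ln: n ≥ ln(1/0.5)/δ = 0.6931/0.1887 = 3.673.
So 4 complete cycles are required.

4 cycles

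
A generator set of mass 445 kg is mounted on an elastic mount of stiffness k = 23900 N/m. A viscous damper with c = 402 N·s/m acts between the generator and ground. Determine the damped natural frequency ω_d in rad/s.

ω_n = √(k/m) = √(23900/445) = 7.329 rad/s.
Critical damping c_c = 2√(k·m) = 2√(23900 × 445) = 6522 N·s/m, so ζ = c/c_c = 402/6522 = 0.06163.
ω_d = ω_n√(1 − ζ²) = 7.329 × √(1 − 0.00380) = 7.315 rad/s.

7.31 rad/s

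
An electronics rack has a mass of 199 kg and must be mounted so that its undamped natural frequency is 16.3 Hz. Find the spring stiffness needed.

ω_n = 2πf_n = 2π × 16.3 = 102.4 rad/s.
k = m·ω_n² = 199 × 102.4² = 199 × 10490 = 2087000 N/m.

2090000 N/m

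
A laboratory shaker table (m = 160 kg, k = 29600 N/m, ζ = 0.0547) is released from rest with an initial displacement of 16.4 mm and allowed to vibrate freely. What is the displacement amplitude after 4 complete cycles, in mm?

Logarithmic decrement δ = 2πζ/√(1 − ζ²) = 2π × 0.05470/√(1 − 0.00299) = 0.3442.
After n cycles, x_n/x₀ = e^(−nδ), so x_4 = 16.4 × e^(−4 × 0.3442) = 16.4 × 0.2524 = 4.139 mm.

4.14 mm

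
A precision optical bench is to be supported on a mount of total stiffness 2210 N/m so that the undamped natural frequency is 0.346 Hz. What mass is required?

ω_n = 2πf_n = 2π × 0.346 = 2.174 rad/s.
m = k/ω_n² = 2210/2.174² = 2210/4.726 = 467.6 kg.

468 kg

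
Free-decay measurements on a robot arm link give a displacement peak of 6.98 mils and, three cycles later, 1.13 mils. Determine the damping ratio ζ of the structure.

Logarithmic decrement δ = (1/n)·ln(x₀/x_n) = (1/3)·ln(6.98/1.13) = (1/3)·ln(6.177) = 0.6069.
ζ = δ/√(4π² + δ²) = 0.6069/√(39.48 + 0.368) = 0.6069/6.312 = 0.09615.

0.0962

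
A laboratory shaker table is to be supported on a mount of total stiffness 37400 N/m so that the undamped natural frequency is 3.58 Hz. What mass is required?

ω_n = 2πf_n = 2π × 3.58 = 22.49 rad/s.
m = k/ω_n² = 37400/22.49² = 37400/506.0 = 73.92 kg.

73.9 kg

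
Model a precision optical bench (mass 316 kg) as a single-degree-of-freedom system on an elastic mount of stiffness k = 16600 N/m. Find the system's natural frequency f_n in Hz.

1.15 Hz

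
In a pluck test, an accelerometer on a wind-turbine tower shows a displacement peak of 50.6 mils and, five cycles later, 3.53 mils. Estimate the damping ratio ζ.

Logarithmic decrement δ = (1/n)·ln(x₀/x_n) = (1/5)·ln(50.6/3.53) = (1/5)·ln(14.33) = 0.5325.
ζ = δ/√(4π² + δ²) = 0.5325/√(39.48 + 0.284) = 0.5325/6.306 = 0.08445.

0.0845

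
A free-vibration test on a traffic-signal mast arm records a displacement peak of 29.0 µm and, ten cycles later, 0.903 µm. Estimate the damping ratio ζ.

0.0551

Logarithmic decrement δ = (1/n)·ln(x₀/x_n) = (1/10)·ln(29.0/0.903) = (1/10)·ln(32.12) = 0.3469.
ζ = δ/√(4π² + δ²) = 0.3469/√(39.48 + 0.120) = 0.3469/6.293 = 0.05513.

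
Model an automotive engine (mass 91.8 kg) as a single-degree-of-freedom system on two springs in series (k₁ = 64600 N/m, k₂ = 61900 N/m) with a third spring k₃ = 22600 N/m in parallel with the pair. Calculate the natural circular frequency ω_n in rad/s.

24.3 rad/s

Series pair: k_s = k₁k₂/(k₁+k₂) = (64600)(61900)/(64600 + 61900) = 31610 N/m. In parallel with k₃: k_eq = 31610 + 22600 = 54210 N/m.
ω_n = √(k_eq/m) = √(54210/91.8) = √590.5 = 24.30 rad/s.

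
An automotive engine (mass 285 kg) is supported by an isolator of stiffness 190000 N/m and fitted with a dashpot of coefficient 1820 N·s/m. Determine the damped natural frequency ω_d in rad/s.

ω_n = √(k/m) = √(190000/285) = 25.82 rad/s.
Critical damping c_c = 2√(k·m) = 2√(190000 × 285) = 14720 N·s/m, so ζ = c/c_c = 1820/14720 = 0.1237.
ω_d = ω_n√(1 − ζ²) = 25.82 × √(1 − 0.0153) = 25.62 rad/s.

25.6 rad/s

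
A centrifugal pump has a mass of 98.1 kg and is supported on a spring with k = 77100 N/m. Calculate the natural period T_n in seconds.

ω_n = √(k/m) = √(77100/98.1) = √785.9 = 28.03 rad/s.
T_n = 2π/ω_n = 6.283/28.03 = 0.2241 s.

0.224 s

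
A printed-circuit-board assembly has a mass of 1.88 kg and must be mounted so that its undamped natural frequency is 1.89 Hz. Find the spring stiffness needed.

265 N/m

ω_n = 2πf_n = 2π × 1.89 = 11.88 rad/s.
k = m·ω_n² = 1.88 × 11.88² = 1.88 × 141.0 = 265.1 N/m.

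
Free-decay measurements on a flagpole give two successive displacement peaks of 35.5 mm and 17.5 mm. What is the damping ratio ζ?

Logarithmic decrement δ = (1/n)·ln(x₀/x_n) = (1/1)·ln(35.5/17.5) = (1/1)·ln(2.029) = 0.7073.
ζ = δ/√(4π² + δ²) = 0.7073/√(39.48 + 0.500) = 0.7073/6.323 = 0.1119.

0.112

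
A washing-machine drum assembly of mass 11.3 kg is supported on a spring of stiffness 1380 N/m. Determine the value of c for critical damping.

250 N·s/m

c_c = 2√(k·m) = 2√(1380 × 11.3) = 2 × 124.9 = 249.8 N·s/m.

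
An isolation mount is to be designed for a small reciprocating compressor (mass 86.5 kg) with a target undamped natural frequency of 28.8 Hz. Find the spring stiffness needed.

2830000 N/m

ω_n = 2πf_n = 2π × 28.8 = 181.0 rad/s.
k = m·ω_n² = 86.5 × 181.0² = 86.5 × 32740 = 2832000 N/m.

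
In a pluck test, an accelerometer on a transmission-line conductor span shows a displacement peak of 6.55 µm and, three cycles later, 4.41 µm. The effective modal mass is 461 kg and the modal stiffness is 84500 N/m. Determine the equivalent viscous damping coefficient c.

Logarithmic decrement δ = (1/n)·ln(x₀/x_n) = (1/3)·ln(6.55/4.41) = (1/3)·ln(1.485) = 0.1319.
ζ = δ/√(4π² + δ²) = 0.1319/√(39.48 + 0.0174) = 0.1319/6.285 = 0.02098.
c = ζ · 2√(km) = 0.02098 × 2√(84500 × 461) = 0.02098 × 12480 = 261.9 N·s/m.

262 N·s/m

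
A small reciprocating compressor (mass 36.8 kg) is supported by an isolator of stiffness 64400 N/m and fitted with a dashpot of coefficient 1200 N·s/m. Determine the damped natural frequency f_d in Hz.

6.13 Hz

ω_n = √(k/m) = √(64400/36.8) = 41.83 rad/s.
Critical damping c_c = 2√(k·m) = 2√(64400 × 36.8) = 3079 N·s/m, so ζ = c/c_c = 1200/3079 = 0.3897.
ω_d = ω_n√(1 − ζ²) = 41.83 × √(1 − 0.152) = 38.52 rad/s.
f_d = ω_d/(2π) = 6.131 Hz.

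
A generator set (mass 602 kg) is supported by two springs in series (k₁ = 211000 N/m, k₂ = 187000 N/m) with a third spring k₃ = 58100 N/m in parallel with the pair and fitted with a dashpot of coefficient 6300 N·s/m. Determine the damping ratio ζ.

0.324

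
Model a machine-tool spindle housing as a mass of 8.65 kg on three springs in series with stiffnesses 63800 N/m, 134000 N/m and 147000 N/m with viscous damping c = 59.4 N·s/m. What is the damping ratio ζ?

0.0553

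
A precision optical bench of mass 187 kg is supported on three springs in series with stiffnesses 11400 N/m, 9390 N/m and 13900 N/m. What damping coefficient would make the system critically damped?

1680 N·s/m

Series springs: 1/k_eq = 1/11400 + 1/9390 + 1/13900 = 0.0002662, so k_eq = 3757 N/m.
c_c = 2√(k_eq·m) = 2√(3757 × 187) = 2 × 838.2 = 1676 N·s/m.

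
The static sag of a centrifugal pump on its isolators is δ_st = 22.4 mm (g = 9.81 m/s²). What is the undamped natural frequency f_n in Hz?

ω_n = √(g/δ_st) = √(9.81/0.0224) = √437.9 = 20.93 rad/s.
f_n = ω_n/(2π) = 20.93/6.283 = 3.331 Hz.

3.33 Hz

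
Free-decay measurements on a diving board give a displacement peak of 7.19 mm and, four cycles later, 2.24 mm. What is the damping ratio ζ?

Logarithmic decrement δ = (1/n)·ln(x₀/x_n) = (1/4)·ln(7.19/2.24) = (1/4)·ln(3.210) = 0.2916.
ζ = δ/√(4π² + δ²) = 0.2916/√(39.48 + 0.0850) = 0.2916/6.290 = 0.04635.

0.0464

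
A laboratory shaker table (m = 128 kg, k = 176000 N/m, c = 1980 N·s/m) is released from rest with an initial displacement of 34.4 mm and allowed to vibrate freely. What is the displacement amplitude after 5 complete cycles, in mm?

0.0423 mm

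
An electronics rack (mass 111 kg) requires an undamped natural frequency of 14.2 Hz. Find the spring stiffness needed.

ω_n = 2πf_n = 2π × 14.2 = 89.22 rad/s.
k = m·ω_n² = 111 × 89.22² = 111 × 7960 = 883600 N/m.

884000 N/m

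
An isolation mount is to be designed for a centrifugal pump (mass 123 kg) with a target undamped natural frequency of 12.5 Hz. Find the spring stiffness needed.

759000 N/m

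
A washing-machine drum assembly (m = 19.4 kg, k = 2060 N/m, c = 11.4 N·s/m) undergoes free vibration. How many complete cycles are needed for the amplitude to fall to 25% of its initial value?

8 cycles

ζ = c/(2√(km)) = 11.4/(2√(2060 × 19.4)) = 11.4/399.8 = 0.02851.
Logarithmic decrement δ = 2πζ/√(1 − ζ²) = 2π × 0.02851/√(1 − 0.000813) = 0.1792.
x_n/x₀ = e^(−nδ) ≤ 0.25; take ln: n ≥ ln(1/0.25)/δ = 1.386/0.1792 = 7.735.
So 8 complete cycles are required.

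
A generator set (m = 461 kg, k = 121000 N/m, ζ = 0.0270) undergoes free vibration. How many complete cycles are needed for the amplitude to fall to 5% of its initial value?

18 cycles

Logarithmic decrement δ = 2πζ/√(1 − ζ²) = 2π × 0.02700/√(1 − 0.000729) = 0.1697.
x_n/x₀ = e^(−nδ) ≤ 0.05; take ln: n ≥ ln(1/0.05)/δ = 2.996/0.1697 = 17.65.
So 18 complete cycles are required.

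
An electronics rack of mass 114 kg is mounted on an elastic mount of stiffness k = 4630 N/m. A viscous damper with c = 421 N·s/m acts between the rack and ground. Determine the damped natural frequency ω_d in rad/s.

ω_n = √(k/m) = √(4630/114) = 6.373 rad/s.
Critical damping c_c = 2√(k·m) = 2√(4630 × 114) = 1453 N·s/m, so ζ = c/c_c = 421/1453 = 0.2897.
ω_d = ω_n√(1 − ζ²) = 6.373 × √(1 − 0.0839) = 6.100 rad/s.

6.10 rad/s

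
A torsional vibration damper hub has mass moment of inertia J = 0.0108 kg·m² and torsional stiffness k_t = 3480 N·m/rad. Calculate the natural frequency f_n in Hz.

ω_n = √(k_t/J) = √(3480/0.0108) = √322200 = 567.6 rad/s.
f_n = ω_n/(2π) = 567.6/6.283 = 90.34 Hz.

90.3 Hz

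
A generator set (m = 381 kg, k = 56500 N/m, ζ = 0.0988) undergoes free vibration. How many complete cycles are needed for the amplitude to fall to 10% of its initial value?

Logarithmic decrement δ = 2πζ/√(1 − ζ²) = 2π × 0.09880/√(1 − 0.00976) = 0.6238.
x_n/x₀ = e^(−nδ) ≤ 0.1; take ln: n ≥ ln(1/0.1)/δ = 2.303/0.6238 = 3.691.
So 4 complete cycles are required.

4 cycles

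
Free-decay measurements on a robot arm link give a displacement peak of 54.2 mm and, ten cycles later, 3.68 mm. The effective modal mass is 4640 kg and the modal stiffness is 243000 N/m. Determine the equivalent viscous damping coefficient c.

2870 N·s/m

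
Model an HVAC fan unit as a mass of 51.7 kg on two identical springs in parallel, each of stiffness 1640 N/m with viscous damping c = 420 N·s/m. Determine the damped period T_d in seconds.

0.917 s

Parallel springs add: k_eq = 2 × 1640 = 3280 N/m.
ω_n = √(k_eq/m) = √(3280/51.7) = 7.965 rad/s.
Critical damping c_c = 2√(k_eq·m) = 2√(3280 × 51.7) = 823.6 N·s/m, so ζ = c/c_c = 420/823.6 = 0.5100.
ω_d = ω_n√(1 − ζ²) = 7.965 × √(1 − 0.260) = 6.852 rad/s.
T_d = 2π/ω_d = 0.9170 s.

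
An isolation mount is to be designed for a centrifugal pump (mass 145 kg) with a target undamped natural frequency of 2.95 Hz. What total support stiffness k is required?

ω_n = 2πf_n = 2π × 2.95 = 18.54 rad/s.
k = m·ω_n² = 145 × 18.54² = 145 × 343.6 = 49820 N/m.

49800 N/m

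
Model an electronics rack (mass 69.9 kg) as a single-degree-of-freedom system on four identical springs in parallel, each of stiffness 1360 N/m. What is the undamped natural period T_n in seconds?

Parallel springs add: k_eq = 4 × 1360 = 5440 N/m.
ω_n = √(k_eq/m) = √(5440/69.9) = √77.83 = 8.822 rad/s.
T_n = 2π/ω_n = 6.283/8.822 = 0.7122 s.

0.712 s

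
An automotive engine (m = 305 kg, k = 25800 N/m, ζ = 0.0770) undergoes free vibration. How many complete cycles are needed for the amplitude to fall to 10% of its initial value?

5 cycles

Logarithmic decrement δ = 2πζ/√(1 − ζ²) = 2π × 0.07700/√(1 − 0.00593) = 0.4852.
x_n/x₀ = e^(−nδ) ≤ 0.1; take ln: n ≥ ln(1/0.1)/δ = 2.303/0.4852 = 4.745.
So 5 complete cycles are required.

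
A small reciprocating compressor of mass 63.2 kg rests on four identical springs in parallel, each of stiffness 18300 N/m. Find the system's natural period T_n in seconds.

Parallel springs add: k_eq = 4 × 18300 = 73200 N/m.
ω_n = √(k_eq/m) = √(73200/63.2) = √1158 = 34.03 rad/s.
T_n = 2π/ω_n = 6.283/34.03 = 0.1846 s.

0.185 s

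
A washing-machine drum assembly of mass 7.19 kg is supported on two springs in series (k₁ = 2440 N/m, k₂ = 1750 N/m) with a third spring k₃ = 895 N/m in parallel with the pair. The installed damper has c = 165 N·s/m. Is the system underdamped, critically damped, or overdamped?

underdamped

Series pair: k_s = k₁k₂/(k₁+k₂) = (2440)(1750)/(2440 + 1750) = 1019 N/m. In parallel with k₃: k_eq = 1019 + 895 = 1914 N/m.
c_c = 2√(k_eq·m) = 234.6 N·s/m; ζ = c/c_c = 165/234.6 = 0.703.
Since ζ < 1 the system is underdamped.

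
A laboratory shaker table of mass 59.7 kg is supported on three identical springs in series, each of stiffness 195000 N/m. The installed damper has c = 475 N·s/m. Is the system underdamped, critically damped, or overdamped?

underdamped

Series springs: 1/k_eq = 3/195000, so k_eq = 195000/3 = 65000 N/m.
c_c = 2√(k_eq·m) = 3940 N·s/m; ζ = c/c_c = 475/3940 = 0.121.
Since ζ < 1 the system is underdamped.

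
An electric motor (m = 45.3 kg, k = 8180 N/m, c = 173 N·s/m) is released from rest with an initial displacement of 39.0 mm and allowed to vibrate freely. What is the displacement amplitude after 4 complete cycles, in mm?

1.06 mm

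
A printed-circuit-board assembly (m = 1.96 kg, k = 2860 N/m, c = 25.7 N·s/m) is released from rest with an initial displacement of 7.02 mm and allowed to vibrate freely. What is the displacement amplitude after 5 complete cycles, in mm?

ζ = c/(2√(km)) = 25.7/(2√(2860 × 1.96)) = 25.7/149.7 = 0.1716.
Logarithmic decrement δ = 2πζ/√(1 − ζ²) = 2π × 0.1716/√(1 − 0.0295) = 1.095.
After n cycles, x_n/x₀ = e^(−nδ), so x_5 = 7.02 × e^(−5 × 1.095) = 7.02 × 0.004198 = 0.02947 mm.

0.0295 mm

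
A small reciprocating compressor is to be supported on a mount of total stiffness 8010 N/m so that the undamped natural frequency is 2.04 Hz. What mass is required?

48.8 kg

ω_n = 2πf_n = 2π × 2.04 = 12.82 rad/s.
m = k/ω_n² = 8010/12.82² = 8010/164.3 = 48.75 kg.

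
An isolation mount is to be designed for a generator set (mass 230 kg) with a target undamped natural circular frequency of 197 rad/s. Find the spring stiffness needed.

k = m·ω_n² = 230 × 197.0² = 230 × 38810 = 8926000 N/m.

8930000 N/m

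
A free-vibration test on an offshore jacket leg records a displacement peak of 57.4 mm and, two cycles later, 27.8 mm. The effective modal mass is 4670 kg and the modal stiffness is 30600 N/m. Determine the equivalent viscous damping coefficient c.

1380 N·s/m

Logarithmic decrement δ = (1/n)·ln(x₀/x_n) = (1/2)·ln(57.4/27.8) = (1/2)·ln(2.065) = 0.3625.
ζ = δ/√(4π² + δ²) = 0.3625/√(39.48 + 0.131) = 0.3625/6.294 = 0.05760.
c = ζ · 2√(km) = 0.05760 × 2√(30600 × 4670) = 0.05760 × 23910 = 1377 N·s/m.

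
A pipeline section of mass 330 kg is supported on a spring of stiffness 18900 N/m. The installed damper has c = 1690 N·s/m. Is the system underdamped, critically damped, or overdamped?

c_c = 2√(k·m) = 4995 N·s/m; ζ = c/c_c = 1690/4995 = 0.338.
Since ζ < 1 the system is underdamped.

underdamped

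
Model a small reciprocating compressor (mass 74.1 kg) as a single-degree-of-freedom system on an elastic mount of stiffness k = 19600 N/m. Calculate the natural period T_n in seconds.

0.386 s

ω_n = √(k/m) = √(19600/74.1) = √264.5 = 16.26 rad/s.
T_n = 2π/ω_n = 6.283/16.26 = 0.3863 s.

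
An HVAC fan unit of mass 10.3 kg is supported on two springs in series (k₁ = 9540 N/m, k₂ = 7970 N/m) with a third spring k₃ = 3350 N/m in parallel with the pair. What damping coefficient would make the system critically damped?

Series pair: k_s = k₁k₂/(k₁+k₂) = (9540)(7970)/(9540 + 7970) = 4342 N/m. In parallel with k₃: k_eq = 4342 + 3350 = 7692 N/m.
c_c = 2√(k_eq·m) = 2√(7692 × 10.3) = 2 × 281.5 = 563.0 N·s/m.

563 N·s/m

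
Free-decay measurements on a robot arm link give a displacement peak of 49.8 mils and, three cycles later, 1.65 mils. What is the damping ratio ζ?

0.178

Logarithmic decrement δ = (1/n)·ln(x₀/x_n) = (1/3)·ln(49.8/1.65) = (1/3)·ln(30.18) = 1.136.
ζ = δ/√(4π² + δ²) = 1.136/√(39.48 + 1.29) = 1.136/6.385 = 0.1779.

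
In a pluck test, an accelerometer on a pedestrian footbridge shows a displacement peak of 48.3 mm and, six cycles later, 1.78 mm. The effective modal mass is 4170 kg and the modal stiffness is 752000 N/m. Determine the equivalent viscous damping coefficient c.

9770 N·s/m

Logarithmic decrement δ = (1/n)·ln(x₀/x_n) = (1/6)·ln(48.3/1.78) = (1/6)·ln(27.13) = 0.5501.
ζ = δ/√(4π² + δ²) = 0.5501/√(39.48 + 0.303) = 0.5501/6.307 = 0.08722.
c = ζ · 2√(km) = 0.08722 × 2√(752000 × 4170) = 0.08722 × 112000 = 9769 N·s/m.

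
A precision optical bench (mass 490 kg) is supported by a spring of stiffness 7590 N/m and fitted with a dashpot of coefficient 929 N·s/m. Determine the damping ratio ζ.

ω_n = √(k/m) = √(7590/490) = 3.936 rad/s.
Critical damping c_c = 2√(k·m) = 2√(7590 × 490) = 3857 N·s/m, so ζ = c/c_c = 929/3857 = 0.2409.

0.241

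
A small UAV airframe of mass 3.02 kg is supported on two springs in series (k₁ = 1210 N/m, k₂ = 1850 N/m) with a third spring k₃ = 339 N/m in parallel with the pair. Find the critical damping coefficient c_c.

Series pair: k_s = k₁k₂/(k₁+k₂) = (1210)(1850)/(1210 + 1850) = 731.5 N/m. In parallel with k₃: k_eq = 731.5 + 339 = 1071 N/m.
c_c = 2√(k_eq·m) = 2√(1071 × 3.02) = 2 × 56.86 = 113.7 N·s/m.

114 N·s/m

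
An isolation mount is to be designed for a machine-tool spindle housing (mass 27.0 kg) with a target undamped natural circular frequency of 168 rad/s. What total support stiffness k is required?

762000 N/m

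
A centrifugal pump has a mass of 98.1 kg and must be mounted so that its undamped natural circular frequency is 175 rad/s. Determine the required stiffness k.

3000000 N/m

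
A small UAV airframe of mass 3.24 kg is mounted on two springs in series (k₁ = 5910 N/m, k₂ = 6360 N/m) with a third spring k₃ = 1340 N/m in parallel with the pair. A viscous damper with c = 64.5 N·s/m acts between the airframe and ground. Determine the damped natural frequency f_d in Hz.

5.65 Hz

Series pair: k_s = k₁k₂/(k₁+k₂) = (5910)(6360)/(5910 + 6360) = 3063 N/m. In parallel with k₃: k_eq = 3063 + 1340 = 4403 N/m.
ω_n = √(k_eq/m) = √(4403/3.24) = 36.87 rad/s.
Critical damping c_c = 2√(k_eq·m) = 2√(4403 × 3.24) = 238.9 N·s/m, so ζ = c/c_c = 64.5/238.9 = 0.2700.
ω_d = ω_n√(1 − ζ²) = 36.87 × √(1 − 0.0729) = 35.50 rad/s.
f_d = ω_d/(2π) = 5.649 Hz.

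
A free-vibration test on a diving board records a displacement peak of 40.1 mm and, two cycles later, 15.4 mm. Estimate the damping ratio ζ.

Logarithmic decrement δ = (1/n)·ln(x₀/x_n) = (1/2)·ln(40.1/15.4) = (1/2)·ln(2.604) = 0.4785.
ζ = δ/√(4π² + δ²) = 0.4785/√(39.48 + 0.229) = 0.4785/6.301 = 0.07594.

0.0759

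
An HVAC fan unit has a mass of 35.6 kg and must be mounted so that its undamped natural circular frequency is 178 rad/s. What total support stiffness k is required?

1130000 N/m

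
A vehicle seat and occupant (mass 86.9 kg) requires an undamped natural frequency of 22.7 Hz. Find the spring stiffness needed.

ω_n = 2πf_n = 2π × 22.7 = 142.6 rad/s.
k = m·ω_n² = 86.9 × 142.6² = 86.9 × 20340 = 1768000 N/m.

1770000 N/m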